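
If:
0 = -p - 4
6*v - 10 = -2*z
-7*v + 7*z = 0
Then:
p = -4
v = 5/4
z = 5/4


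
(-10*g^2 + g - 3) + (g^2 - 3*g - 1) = -9*g^2 - 2*g - 4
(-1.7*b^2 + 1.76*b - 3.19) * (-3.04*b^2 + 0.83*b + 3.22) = 5.168*b^4 - 6.7614*b^3 + 5.6844*b^2 + 3.0195*b - 10.2718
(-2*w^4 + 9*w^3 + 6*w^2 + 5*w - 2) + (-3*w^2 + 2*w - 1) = -2*w^4 + 9*w^3 + 3*w^2 + 7*w - 3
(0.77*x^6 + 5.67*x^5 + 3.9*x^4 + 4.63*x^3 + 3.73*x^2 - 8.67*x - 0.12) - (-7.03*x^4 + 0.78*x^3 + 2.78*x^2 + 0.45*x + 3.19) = 0.77*x^6 + 5.67*x^5 + 10.93*x^4 + 3.85*x^3 + 0.95*x^2 - 9.12*x - 3.31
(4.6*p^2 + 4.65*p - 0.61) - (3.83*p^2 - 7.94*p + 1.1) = 0.77*p^2 + 12.59*p - 1.71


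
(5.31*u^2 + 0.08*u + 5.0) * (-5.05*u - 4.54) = -26.8155*u^3 - 24.5114*u^2 - 25.6132*u - 22.7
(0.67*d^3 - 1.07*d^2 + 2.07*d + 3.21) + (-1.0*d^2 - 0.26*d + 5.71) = 0.67*d^3 - 2.07*d^2 + 1.81*d + 8.92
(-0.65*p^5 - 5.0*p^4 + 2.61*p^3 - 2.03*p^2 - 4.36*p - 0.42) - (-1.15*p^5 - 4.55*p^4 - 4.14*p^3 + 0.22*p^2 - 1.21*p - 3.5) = 0.5*p^5 - 0.45*p^4 + 6.75*p^3 - 2.25*p^2 - 3.15*p + 3.08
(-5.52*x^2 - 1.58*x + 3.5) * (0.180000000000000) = -0.9936*x^2 - 0.2844*x + 0.63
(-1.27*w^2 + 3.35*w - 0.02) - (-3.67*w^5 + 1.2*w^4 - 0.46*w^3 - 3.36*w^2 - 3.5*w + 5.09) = 3.67*w^5 - 1.2*w^4 + 0.46*w^3 + 2.09*w^2 + 6.85*w - 5.11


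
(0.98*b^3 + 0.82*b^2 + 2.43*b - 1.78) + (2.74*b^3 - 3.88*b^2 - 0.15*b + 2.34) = 3.72*b^3 - 3.06*b^2 + 2.28*b + 0.56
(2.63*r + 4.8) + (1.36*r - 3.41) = 3.99*r + 1.39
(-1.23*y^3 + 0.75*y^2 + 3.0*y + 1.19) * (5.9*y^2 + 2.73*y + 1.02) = -7.257*y^5 + 1.0671*y^4 + 18.4929*y^3 + 15.976*y^2 + 6.3087*y + 1.2138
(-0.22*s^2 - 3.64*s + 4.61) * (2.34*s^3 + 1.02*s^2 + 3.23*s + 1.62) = -0.5148*s^5 - 8.742*s^4 + 6.364*s^3 - 7.4114*s^2 + 8.9935*s + 7.4682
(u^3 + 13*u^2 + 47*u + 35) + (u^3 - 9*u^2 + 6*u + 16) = 2*u^3 + 4*u^2 + 53*u + 51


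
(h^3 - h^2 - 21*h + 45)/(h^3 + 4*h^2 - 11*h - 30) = (h - 3)/(h + 2)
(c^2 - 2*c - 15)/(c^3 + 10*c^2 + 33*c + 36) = (c - 5)/(c^2 + 7*c + 12)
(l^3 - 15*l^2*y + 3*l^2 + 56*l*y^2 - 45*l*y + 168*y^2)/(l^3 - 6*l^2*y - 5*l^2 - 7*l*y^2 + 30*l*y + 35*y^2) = (l^2 - 8*l*y + 3*l - 24*y)/(l^2 + l*y - 5*l - 5*y)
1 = 1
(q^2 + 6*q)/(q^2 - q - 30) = q*(q + 6)/(q^2 - q - 30)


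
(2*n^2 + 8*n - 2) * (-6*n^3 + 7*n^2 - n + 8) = -12*n^5 - 34*n^4 + 66*n^3 - 6*n^2 + 66*n - 16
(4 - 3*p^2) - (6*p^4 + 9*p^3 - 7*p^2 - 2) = -6*p^4 - 9*p^3 + 4*p^2 + 6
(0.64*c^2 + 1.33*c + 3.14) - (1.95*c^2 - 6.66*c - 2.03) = -1.31*c^2 + 7.99*c + 5.17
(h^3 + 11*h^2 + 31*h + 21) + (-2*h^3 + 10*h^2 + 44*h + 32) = -h^3 + 21*h^2 + 75*h + 53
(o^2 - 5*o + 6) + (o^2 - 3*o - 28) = 2*o^2 - 8*o - 22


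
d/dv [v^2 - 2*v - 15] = 2*v - 2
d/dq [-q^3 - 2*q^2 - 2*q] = -3*q^2 - 4*q - 2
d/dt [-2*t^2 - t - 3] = -4*t - 1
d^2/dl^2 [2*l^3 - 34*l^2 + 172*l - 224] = 12*l - 68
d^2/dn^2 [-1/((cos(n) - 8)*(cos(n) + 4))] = (4*sin(n)^4 - 146*sin(n)^2 - 113*cos(n) - 3*cos(3*n) + 46)/((cos(n) - 8)^3*(cos(n) + 4)^3)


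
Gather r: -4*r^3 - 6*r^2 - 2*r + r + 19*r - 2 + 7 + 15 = -4*r^3 - 6*r^2 + 18*r + 20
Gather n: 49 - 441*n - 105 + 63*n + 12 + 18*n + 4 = -360*n - 40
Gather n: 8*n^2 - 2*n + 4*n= 8*n^2 + 2*n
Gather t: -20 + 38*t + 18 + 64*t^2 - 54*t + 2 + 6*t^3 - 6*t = 6*t^3 + 64*t^2 - 22*t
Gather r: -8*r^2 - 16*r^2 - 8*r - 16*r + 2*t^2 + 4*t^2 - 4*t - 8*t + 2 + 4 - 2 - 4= -24*r^2 - 24*r + 6*t^2 - 12*t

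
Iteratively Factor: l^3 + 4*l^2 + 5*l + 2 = (l + 2)*(l^2 + 2*l + 1) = (l + 1)*(l + 2)*(l + 1)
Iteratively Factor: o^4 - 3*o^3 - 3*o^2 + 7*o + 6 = (o - 2)*(o^3 - o^2 - 5*o - 3) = (o - 2)*(o + 1)*(o^2 - 2*o - 3) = (o - 3)*(o - 2)*(o + 1)*(o + 1)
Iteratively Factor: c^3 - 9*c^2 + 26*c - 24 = (c - 2)*(c^2 - 7*c + 12) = (c - 3)*(c - 2)*(c - 4)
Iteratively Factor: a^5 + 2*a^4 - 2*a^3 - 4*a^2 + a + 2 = (a + 2)*(a^4 - 2*a^2 + 1) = (a - 1)*(a + 2)*(a^3 + a^2 - a - 1) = (a - 1)*(a + 1)*(a + 2)*(a^2 - 1) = (a - 1)*(a + 1)^2*(a + 2)*(a - 1)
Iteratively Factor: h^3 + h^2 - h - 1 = (h + 1)*(h^2 - 1) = (h + 1)^2*(h - 1)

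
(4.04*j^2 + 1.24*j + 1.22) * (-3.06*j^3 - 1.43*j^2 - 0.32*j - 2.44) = -12.3624*j^5 - 9.5716*j^4 - 6.7992*j^3 - 11.999*j^2 - 3.416*j - 2.9768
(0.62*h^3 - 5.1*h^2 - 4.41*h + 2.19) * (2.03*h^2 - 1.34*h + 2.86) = 1.2586*h^5 - 11.1838*h^4 - 0.3451*h^3 - 4.2309*h^2 - 15.5472*h + 6.2634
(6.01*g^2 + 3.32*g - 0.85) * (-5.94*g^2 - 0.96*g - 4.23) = -35.6994*g^4 - 25.4904*g^3 - 23.5605*g^2 - 13.2276*g + 3.5955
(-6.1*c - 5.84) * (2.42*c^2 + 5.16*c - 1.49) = -14.762*c^3 - 45.6088*c^2 - 21.0454*c + 8.7016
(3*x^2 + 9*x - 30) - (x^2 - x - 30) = 2*x^2 + 10*x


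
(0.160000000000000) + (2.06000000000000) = 2.22000000000000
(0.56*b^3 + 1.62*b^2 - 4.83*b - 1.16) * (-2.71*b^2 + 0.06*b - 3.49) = -1.5176*b^5 - 4.3566*b^4 + 11.2321*b^3 - 2.8*b^2 + 16.7871*b + 4.0484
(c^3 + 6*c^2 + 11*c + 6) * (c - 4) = c^4 + 2*c^3 - 13*c^2 - 38*c - 24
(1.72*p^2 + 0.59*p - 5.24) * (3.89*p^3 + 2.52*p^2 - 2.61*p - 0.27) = 6.6908*p^5 + 6.6295*p^4 - 23.386*p^3 - 15.2091*p^2 + 13.5171*p + 1.4148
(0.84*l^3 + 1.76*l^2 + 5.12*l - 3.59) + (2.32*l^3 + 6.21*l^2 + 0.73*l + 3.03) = 3.16*l^3 + 7.97*l^2 + 5.85*l - 0.56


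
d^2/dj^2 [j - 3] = 0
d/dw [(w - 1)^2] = 2*w - 2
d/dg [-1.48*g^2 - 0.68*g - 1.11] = -2.96*g - 0.68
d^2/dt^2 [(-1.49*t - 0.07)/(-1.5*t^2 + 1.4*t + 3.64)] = ((3.962 - 13.41*t)*(-1.5*t^2 + 1.4*t + 3.64) - (1.49*t + 0.07)*(3.0*t - 1.4)*(6.0*t - 2.8))/(-1.5*t^2 + 1.4*t + 3.64)^3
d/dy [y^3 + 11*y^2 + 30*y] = 3*y^2 + 22*y + 30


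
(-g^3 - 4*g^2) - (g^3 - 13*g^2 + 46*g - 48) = -2*g^3 + 9*g^2 - 46*g + 48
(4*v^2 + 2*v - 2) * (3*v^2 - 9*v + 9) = 12*v^4 - 30*v^3 + 12*v^2 + 36*v - 18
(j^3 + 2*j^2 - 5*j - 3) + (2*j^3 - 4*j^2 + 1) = 3*j^3 - 2*j^2 - 5*j - 2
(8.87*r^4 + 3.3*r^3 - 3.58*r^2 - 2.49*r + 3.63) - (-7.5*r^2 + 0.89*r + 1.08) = 8.87*r^4 + 3.3*r^3 + 3.92*r^2 - 3.38*r + 2.55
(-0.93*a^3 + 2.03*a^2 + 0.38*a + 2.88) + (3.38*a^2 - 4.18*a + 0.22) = -0.93*a^3 + 5.41*a^2 - 3.8*a + 3.1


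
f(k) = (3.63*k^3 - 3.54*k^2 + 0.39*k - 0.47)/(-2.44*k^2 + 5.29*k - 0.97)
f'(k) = (4.88*k - 5.29)*(3.63*k^3 - 3.54*k^2 + 0.39*k - 0.47)/(-2.44*k^2 + 5.29*k - 0.97)^2 + (10.89*k^2 - 7.08*k + 0.39)/(-2.44*k^2 + 5.29*k - 0.97) = (-8.8572*k^4 + 38.4054*k^3 - 28.3383*k^2 + 4.574*k + 2.108)/(5.9536*k^4 - 25.8152*k^3 + 32.7177*k^2 - 10.2626*k + 0.9409)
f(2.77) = -10.04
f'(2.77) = 3.63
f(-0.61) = 0.56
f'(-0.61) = -0.81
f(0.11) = 1.11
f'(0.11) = 13.29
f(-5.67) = 7.11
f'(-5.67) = -1.43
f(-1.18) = 1.11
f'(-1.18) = -1.09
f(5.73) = -11.20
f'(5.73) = -1.25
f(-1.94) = 2.01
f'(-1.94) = -1.25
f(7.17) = -13.09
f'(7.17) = -1.36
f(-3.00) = 3.39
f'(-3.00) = -1.34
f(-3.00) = 3.39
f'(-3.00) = -1.34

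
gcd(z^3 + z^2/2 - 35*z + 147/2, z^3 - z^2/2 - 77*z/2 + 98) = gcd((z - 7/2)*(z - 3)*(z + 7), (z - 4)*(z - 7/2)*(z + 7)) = z^2 + 7*z/2 - 49/2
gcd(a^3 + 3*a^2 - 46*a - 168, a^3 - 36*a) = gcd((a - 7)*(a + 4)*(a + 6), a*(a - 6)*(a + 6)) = a + 6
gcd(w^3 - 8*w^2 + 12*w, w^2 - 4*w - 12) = w - 6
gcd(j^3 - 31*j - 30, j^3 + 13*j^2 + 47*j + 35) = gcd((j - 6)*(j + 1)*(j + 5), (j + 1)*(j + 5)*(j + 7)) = j^2 + 6*j + 5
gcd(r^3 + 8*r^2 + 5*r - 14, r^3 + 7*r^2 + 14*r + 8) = r + 2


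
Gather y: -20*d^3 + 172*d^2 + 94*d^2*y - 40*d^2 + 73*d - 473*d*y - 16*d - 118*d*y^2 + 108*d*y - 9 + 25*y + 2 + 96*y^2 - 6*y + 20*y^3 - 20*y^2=-20*d^3 + 132*d^2 + 57*d + 20*y^3 + y^2*(76 - 118*d) + y*(94*d^2 - 365*d + 19) - 7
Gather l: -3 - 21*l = -21*l - 3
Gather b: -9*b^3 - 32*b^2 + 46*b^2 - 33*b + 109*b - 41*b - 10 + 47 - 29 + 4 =-9*b^3 + 14*b^2 + 35*b + 12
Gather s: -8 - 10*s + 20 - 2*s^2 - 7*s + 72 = -2*s^2 - 17*s + 84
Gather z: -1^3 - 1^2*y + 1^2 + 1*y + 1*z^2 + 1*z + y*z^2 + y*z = z^2*(y + 1) + z*(y + 1)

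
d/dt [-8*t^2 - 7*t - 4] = -16*t - 7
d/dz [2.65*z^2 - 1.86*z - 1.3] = 5.3*z - 1.86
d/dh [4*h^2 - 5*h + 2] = 8*h - 5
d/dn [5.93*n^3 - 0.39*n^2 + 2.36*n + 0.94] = 17.79*n^2 - 0.78*n + 2.36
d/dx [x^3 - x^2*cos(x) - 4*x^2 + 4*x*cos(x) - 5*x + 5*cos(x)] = x^2*sin(x) + 3*x^2 - 4*x*sin(x) - 2*x*cos(x) - 8*x - 5*sin(x) + 4*cos(x) - 5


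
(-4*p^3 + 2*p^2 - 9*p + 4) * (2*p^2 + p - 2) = -8*p^5 - 8*p^3 - 5*p^2 + 22*p - 8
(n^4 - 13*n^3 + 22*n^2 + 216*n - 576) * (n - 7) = n^5 - 20*n^4 + 113*n^3 + 62*n^2 - 2088*n + 4032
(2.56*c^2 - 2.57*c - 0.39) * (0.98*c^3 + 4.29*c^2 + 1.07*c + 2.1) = 2.5088*c^5 + 8.4638*c^4 - 8.6683*c^3 + 0.953000000000001*c^2 - 5.8143*c - 0.819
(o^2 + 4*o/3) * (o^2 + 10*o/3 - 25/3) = o^4 + 14*o^3/3 - 35*o^2/9 - 100*o/9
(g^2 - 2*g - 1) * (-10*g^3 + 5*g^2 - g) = -10*g^5 + 25*g^4 - g^3 - 3*g^2 + g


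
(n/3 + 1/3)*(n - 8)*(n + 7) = n^3/3 - 19*n - 56/3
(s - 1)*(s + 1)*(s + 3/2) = s^3 + 3*s^2/2 - s - 3/2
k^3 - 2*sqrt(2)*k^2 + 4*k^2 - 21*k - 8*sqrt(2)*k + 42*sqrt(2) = (k - 3)*(k + 7)*(k - 2*sqrt(2))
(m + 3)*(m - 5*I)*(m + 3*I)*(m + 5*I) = m^4 + 3*m^3 + 3*I*m^3 + 25*m^2 + 9*I*m^2 + 75*m + 75*I*m + 225*I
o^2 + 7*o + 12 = (o + 3)*(o + 4)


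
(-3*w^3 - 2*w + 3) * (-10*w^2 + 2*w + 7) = 30*w^5 - 6*w^4 - w^3 - 34*w^2 - 8*w + 21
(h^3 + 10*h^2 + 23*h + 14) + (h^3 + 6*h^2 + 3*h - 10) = 2*h^3 + 16*h^2 + 26*h + 4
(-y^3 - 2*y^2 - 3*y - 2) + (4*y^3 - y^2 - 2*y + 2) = 3*y^3 - 3*y^2 - 5*y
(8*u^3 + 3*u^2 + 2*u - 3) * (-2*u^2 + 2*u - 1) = -16*u^5 + 10*u^4 - 6*u^3 + 7*u^2 - 8*u + 3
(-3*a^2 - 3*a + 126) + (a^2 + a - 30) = -2*a^2 - 2*a + 96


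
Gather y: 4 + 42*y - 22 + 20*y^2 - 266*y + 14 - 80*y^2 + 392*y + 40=-60*y^2 + 168*y + 36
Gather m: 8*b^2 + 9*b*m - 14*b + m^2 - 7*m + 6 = 8*b^2 - 14*b + m^2 + m*(9*b - 7) + 6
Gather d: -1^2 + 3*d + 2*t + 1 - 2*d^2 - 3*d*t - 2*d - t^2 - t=-2*d^2 + d*(1 - 3*t) - t^2 + t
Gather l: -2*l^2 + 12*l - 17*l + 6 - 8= -2*l^2 - 5*l - 2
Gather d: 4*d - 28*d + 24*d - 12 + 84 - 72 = 0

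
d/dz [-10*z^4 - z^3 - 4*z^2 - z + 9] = -40*z^3 - 3*z^2 - 8*z - 1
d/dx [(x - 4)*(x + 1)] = 2*x - 3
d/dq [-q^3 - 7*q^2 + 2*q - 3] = -3*q^2 - 14*q + 2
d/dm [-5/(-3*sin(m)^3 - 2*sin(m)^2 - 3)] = -5*(9*sin(m) + 4)*sin(m)*cos(m)/(3*sin(m)^3 + 2*sin(m)^2 + 3)^2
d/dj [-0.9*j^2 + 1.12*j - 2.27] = 1.12 - 1.8*j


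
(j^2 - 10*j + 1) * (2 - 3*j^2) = -3*j^4 + 30*j^3 - j^2 - 20*j + 2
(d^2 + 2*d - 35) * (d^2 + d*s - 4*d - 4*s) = d^4 + d^3*s - 2*d^3 - 2*d^2*s - 43*d^2 - 43*d*s + 140*d + 140*s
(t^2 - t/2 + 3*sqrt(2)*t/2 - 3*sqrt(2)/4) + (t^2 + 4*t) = 2*t^2 + 3*sqrt(2)*t/2 + 7*t/2 - 3*sqrt(2)/4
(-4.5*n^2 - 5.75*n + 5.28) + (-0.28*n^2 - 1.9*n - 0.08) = -4.78*n^2 - 7.65*n + 5.2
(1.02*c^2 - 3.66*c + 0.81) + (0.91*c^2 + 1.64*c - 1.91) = 1.93*c^2 - 2.02*c - 1.1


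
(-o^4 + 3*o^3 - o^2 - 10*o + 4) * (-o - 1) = o^5 - 2*o^4 - 2*o^3 + 11*o^2 + 6*o - 4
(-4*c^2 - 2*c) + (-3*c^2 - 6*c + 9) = -7*c^2 - 8*c + 9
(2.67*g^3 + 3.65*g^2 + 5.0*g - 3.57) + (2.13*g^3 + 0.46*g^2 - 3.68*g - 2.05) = 4.8*g^3 + 4.11*g^2 + 1.32*g - 5.62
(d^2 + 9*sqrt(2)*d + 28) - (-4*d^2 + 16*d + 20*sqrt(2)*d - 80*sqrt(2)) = 5*d^2 - 16*d - 11*sqrt(2)*d + 28 + 80*sqrt(2)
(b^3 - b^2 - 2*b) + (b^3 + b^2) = 2*b^3 - 2*b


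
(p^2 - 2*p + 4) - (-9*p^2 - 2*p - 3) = 10*p^2 + 7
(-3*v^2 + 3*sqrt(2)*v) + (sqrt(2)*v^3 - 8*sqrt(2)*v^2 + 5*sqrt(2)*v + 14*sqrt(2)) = sqrt(2)*v^3 - 8*sqrt(2)*v^2 - 3*v^2 + 8*sqrt(2)*v + 14*sqrt(2)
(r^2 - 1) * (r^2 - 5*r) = r^4 - 5*r^3 - r^2 + 5*r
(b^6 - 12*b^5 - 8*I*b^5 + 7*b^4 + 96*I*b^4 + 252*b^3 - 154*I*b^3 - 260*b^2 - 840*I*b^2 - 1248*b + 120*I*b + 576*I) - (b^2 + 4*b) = b^6 - 12*b^5 - 8*I*b^5 + 7*b^4 + 96*I*b^4 + 252*b^3 - 154*I*b^3 - 261*b^2 - 840*I*b^2 - 1252*b + 120*I*b + 576*I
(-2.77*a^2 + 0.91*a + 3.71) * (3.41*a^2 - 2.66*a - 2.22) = -9.4457*a^4 + 10.4713*a^3 + 16.3799*a^2 - 11.8888*a - 8.2362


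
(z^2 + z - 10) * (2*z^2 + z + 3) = 2*z^4 + 3*z^3 - 16*z^2 - 7*z - 30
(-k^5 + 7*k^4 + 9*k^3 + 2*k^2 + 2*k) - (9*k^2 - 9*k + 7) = -k^5 + 7*k^4 + 9*k^3 - 7*k^2 + 11*k - 7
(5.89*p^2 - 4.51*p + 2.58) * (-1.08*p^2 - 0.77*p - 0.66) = -6.3612*p^4 + 0.335500000000001*p^3 - 3.2011*p^2 + 0.99*p - 1.7028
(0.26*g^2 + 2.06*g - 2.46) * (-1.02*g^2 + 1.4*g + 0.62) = -0.2652*g^4 - 1.7372*g^3 + 5.5544*g^2 - 2.1668*g - 1.5252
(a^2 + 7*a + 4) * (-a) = -a^3 - 7*a^2 - 4*a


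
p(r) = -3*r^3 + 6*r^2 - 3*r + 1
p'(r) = -9*r^2 + 12*r - 3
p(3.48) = -63.21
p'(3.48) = -70.23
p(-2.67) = 108.89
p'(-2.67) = -99.20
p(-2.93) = 136.76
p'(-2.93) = -115.42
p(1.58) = -0.59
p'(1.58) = -6.51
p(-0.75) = 7.89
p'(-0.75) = -17.06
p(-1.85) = 46.08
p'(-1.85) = -56.00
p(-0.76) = 8.06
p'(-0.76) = -17.32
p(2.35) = -11.85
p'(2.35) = -24.50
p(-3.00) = 145.00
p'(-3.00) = -120.00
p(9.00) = -1727.00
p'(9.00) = -624.00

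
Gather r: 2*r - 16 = 2*r - 16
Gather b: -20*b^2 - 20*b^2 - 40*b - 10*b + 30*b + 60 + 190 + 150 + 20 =-40*b^2 - 20*b + 420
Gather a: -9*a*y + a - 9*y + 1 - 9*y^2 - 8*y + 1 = a*(1 - 9*y) - 9*y^2 - 17*y + 2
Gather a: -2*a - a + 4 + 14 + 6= 24 - 3*a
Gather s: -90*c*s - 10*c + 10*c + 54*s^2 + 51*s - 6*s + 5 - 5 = 54*s^2 + s*(45 - 90*c)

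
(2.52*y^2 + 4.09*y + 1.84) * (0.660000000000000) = 1.6632*y^2 + 2.6994*y + 1.2144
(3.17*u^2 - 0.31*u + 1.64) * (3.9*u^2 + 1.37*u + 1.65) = 12.363*u^4 + 3.1339*u^3 + 11.2018*u^2 + 1.7353*u + 2.706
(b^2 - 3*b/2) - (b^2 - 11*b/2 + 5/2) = 4*b - 5/2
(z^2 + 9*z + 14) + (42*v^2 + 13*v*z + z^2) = 42*v^2 + 13*v*z + 2*z^2 + 9*z + 14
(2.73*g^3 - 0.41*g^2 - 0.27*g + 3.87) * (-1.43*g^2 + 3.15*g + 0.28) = -3.9039*g^5 + 9.1858*g^4 - 0.141*g^3 - 6.4994*g^2 + 12.1149*g + 1.0836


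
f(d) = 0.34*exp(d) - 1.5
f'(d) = 0.34*exp(d)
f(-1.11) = -1.39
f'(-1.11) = 0.11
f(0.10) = -1.12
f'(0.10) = 0.38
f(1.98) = 0.96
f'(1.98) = 2.46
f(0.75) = -0.78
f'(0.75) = 0.72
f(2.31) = 1.93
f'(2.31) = 3.43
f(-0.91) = -1.36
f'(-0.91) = 0.14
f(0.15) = -1.10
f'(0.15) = 0.40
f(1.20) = -0.37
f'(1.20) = 1.13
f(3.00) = 5.33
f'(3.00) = 6.83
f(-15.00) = -1.50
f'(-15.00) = 0.00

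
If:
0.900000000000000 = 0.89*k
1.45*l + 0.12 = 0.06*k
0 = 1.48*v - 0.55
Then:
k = 1.01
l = -0.04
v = 0.37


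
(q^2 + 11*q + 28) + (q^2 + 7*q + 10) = 2*q^2 + 18*q + 38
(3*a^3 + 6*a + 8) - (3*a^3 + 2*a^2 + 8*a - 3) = -2*a^2 - 2*a + 11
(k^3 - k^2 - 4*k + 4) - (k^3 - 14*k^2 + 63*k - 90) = 13*k^2 - 67*k + 94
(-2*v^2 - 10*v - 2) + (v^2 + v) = -v^2 - 9*v - 2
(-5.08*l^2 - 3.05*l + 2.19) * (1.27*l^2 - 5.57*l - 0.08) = -6.4516*l^4 + 24.4221*l^3 + 20.1762*l^2 - 11.9543*l - 0.1752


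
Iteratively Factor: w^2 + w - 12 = (w - 3)*(w + 4)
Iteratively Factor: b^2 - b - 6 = (b - 3)*(b + 2)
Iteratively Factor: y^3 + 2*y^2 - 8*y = (y - 2)*(y^2 + 4*y) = (y - 2)*(y + 4)*(y)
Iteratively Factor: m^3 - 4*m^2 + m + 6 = (m - 2)*(m^2 - 2*m - 3) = (m - 2)*(m + 1)*(m - 3)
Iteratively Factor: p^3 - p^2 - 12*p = (p - 4)*(p^2 + 3*p) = (p - 4)*(p + 3)*(p)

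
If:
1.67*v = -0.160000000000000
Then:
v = -0.10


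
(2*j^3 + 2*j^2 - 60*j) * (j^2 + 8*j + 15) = 2*j^5 + 18*j^4 - 14*j^3 - 450*j^2 - 900*j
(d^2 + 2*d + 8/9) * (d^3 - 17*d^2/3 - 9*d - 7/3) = d^5 - 11*d^4/3 - 175*d^3/9 - 685*d^2/27 - 38*d/3 - 56/27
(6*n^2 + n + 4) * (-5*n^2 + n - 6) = -30*n^4 + n^3 - 55*n^2 - 2*n - 24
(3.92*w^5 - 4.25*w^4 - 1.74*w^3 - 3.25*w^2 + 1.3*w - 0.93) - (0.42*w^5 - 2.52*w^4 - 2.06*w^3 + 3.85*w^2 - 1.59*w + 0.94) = 3.5*w^5 - 1.73*w^4 + 0.32*w^3 - 7.1*w^2 + 2.89*w - 1.87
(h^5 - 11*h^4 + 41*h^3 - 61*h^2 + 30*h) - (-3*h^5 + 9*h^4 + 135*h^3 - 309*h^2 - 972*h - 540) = 4*h^5 - 20*h^4 - 94*h^3 + 248*h^2 + 1002*h + 540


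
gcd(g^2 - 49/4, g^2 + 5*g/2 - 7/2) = g + 7/2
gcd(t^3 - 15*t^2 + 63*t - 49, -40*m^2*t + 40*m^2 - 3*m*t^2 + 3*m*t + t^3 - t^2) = t - 1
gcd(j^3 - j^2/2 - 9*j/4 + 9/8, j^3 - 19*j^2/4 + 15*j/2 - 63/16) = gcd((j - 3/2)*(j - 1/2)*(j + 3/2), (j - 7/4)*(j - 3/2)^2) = j - 3/2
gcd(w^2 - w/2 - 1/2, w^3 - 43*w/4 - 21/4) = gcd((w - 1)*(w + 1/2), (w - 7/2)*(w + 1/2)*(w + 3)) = w + 1/2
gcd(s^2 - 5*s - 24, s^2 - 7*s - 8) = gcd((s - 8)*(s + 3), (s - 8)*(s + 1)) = s - 8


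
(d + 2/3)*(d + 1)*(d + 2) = d^3 + 11*d^2/3 + 4*d + 4/3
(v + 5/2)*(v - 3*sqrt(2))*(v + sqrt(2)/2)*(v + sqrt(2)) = v^4 - 3*sqrt(2)*v^3/2 + 5*v^3/2 - 8*v^2 - 15*sqrt(2)*v^2/4 - 20*v - 3*sqrt(2)*v - 15*sqrt(2)/2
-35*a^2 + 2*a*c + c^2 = (-5*a + c)*(7*a + c)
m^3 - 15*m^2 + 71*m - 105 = (m - 7)*(m - 5)*(m - 3)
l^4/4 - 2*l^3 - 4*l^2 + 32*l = l*(l/4 + 1)*(l - 8)*(l - 4)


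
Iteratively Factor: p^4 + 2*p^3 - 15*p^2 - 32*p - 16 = (p + 1)*(p^3 + p^2 - 16*p - 16) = (p + 1)^2*(p^2 - 16) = (p - 4)*(p + 1)^2*(p + 4)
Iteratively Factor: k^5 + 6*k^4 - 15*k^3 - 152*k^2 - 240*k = (k - 5)*(k^4 + 11*k^3 + 40*k^2 + 48*k) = (k - 5)*(k + 4)*(k^3 + 7*k^2 + 12*k) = (k - 5)*(k + 4)^2*(k^2 + 3*k) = (k - 5)*(k + 3)*(k + 4)^2*(k)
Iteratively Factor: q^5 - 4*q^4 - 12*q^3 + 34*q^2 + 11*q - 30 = (q - 2)*(q^4 - 2*q^3 - 16*q^2 + 2*q + 15) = (q - 2)*(q + 3)*(q^3 - 5*q^2 - q + 5) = (q - 2)*(q - 1)*(q + 3)*(q^2 - 4*q - 5) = (q - 2)*(q - 1)*(q + 1)*(q + 3)*(q - 5)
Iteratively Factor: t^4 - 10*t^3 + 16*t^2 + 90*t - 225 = (t + 3)*(t^3 - 13*t^2 + 55*t - 75) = (t - 5)*(t + 3)*(t^2 - 8*t + 15) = (t - 5)^2*(t + 3)*(t - 3)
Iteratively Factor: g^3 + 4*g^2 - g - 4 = (g - 1)*(g^2 + 5*g + 4) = (g - 1)*(g + 4)*(g + 1)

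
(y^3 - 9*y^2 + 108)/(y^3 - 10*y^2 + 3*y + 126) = (y - 6)/(y - 7)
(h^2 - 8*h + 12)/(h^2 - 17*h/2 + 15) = 2*(h - 2)/(2*h - 5)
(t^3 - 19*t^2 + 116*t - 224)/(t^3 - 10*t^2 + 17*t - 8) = (t^2 - 11*t + 28)/(t^2 - 2*t + 1)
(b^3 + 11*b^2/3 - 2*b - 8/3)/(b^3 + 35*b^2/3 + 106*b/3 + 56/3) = (b - 1)/(b + 7)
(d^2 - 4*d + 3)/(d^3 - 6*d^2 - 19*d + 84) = (d - 1)/(d^2 - 3*d - 28)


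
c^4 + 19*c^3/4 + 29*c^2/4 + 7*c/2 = c*(c + 1)*(c + 7/4)*(c + 2)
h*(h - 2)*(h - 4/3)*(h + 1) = h^4 - 7*h^3/3 - 2*h^2/3 + 8*h/3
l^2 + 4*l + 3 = (l + 1)*(l + 3)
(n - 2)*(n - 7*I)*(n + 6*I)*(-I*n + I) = -I*n^4 - n^3 + 3*I*n^3 + 3*n^2 - 44*I*n^2 - 2*n + 126*I*n - 84*I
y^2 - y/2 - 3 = (y - 2)*(y + 3/2)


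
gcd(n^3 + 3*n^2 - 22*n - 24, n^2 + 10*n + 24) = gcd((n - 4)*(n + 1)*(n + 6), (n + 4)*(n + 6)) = n + 6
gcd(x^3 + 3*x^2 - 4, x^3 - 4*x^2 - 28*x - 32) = x^2 + 4*x + 4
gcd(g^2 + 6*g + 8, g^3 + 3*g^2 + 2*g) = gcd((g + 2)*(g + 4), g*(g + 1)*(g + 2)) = g + 2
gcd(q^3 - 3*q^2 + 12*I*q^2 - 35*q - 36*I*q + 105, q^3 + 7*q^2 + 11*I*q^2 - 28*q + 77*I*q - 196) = q + 7*I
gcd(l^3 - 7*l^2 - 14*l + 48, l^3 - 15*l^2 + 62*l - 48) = l - 8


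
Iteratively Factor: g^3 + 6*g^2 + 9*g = (g)*(g^2 + 6*g + 9) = g*(g + 3)*(g + 3)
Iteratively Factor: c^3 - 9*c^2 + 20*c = (c - 4)*(c^2 - 5*c) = c*(c - 4)*(c - 5)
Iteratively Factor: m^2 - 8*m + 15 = (m - 3)*(m - 5)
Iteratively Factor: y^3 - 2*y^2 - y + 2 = (y - 2)*(y^2 - 1) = (y - 2)*(y - 1)*(y + 1)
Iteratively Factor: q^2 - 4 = (q - 2)*(q + 2)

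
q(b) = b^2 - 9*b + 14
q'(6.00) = 3.00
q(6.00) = -4.00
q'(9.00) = 9.00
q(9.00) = 14.00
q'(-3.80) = -16.60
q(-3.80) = 62.64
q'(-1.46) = -11.92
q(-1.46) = 29.27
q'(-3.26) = -15.52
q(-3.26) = 53.97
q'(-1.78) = -12.56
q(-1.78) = 33.19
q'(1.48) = -6.04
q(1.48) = 2.87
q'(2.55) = -3.90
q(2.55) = -2.45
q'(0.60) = -7.80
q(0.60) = 8.96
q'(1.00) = -7.00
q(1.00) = 6.00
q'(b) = 2*b - 9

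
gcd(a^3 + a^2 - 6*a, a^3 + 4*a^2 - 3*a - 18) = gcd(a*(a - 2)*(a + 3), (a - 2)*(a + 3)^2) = a^2 + a - 6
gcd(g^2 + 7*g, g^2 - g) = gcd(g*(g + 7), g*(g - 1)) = g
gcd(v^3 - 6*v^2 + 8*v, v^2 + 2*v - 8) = v - 2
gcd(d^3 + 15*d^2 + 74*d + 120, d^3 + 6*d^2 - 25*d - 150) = d^2 + 11*d + 30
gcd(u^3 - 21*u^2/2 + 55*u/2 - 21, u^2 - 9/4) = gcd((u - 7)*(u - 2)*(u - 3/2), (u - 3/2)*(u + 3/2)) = u - 3/2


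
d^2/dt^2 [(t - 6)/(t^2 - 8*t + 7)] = 2*((14 - 3*t)*(t^2 - 8*t + 7) + 4*(t - 6)*(t - 4)^2)/(t^2 - 8*t + 7)^3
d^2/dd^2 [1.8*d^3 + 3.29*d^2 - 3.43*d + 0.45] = 10.8*d + 6.58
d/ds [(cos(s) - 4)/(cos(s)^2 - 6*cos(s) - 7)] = (cos(s)^2 - 8*cos(s) + 31)*sin(s)/(sin(s)^2 + 6*cos(s) + 6)^2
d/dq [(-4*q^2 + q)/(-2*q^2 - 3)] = (2*q^2 + 24*q - 3)/(4*q^4 + 12*q^2 + 9)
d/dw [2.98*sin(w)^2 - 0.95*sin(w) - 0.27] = (5.96*sin(w) - 0.95)*cos(w)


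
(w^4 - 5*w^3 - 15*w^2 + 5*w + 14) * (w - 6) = w^5 - 11*w^4 + 15*w^3 + 95*w^2 - 16*w - 84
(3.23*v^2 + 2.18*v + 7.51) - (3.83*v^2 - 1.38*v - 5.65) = -0.6*v^2 + 3.56*v + 13.16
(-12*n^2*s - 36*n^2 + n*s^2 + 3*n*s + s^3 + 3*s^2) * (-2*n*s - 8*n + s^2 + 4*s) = 24*n^3*s^2 + 168*n^3*s + 288*n^3 - 14*n^2*s^3 - 98*n^2*s^2 - 168*n^2*s - n*s^4 - 7*n*s^3 - 12*n*s^2 + s^5 + 7*s^4 + 12*s^3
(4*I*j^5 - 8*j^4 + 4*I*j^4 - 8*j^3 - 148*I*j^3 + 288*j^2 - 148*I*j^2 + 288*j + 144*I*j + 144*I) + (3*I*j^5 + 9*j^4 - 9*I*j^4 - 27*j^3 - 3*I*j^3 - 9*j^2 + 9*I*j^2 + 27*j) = 7*I*j^5 + j^4 - 5*I*j^4 - 35*j^3 - 151*I*j^3 + 279*j^2 - 139*I*j^2 + 315*j + 144*I*j + 144*I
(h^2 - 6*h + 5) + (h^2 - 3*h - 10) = 2*h^2 - 9*h - 5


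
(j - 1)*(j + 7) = j^2 + 6*j - 7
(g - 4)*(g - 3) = g^2 - 7*g + 12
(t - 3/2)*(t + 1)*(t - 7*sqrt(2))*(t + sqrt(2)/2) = t^4 - 13*sqrt(2)*t^3/2 - t^3/2 - 17*t^2/2 + 13*sqrt(2)*t^2/4 + 7*t/2 + 39*sqrt(2)*t/4 + 21/2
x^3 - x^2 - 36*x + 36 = (x - 6)*(x - 1)*(x + 6)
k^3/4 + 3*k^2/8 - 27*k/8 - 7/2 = (k/4 + 1)*(k - 7/2)*(k + 1)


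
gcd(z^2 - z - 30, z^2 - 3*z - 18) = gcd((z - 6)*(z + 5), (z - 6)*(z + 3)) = z - 6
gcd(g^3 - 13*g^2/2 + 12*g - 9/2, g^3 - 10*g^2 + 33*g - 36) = g^2 - 6*g + 9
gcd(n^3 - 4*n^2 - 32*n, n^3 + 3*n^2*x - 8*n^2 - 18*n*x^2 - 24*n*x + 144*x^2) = n - 8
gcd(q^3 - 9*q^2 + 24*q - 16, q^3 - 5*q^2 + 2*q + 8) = q - 4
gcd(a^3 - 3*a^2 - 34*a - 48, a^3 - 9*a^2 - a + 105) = a + 3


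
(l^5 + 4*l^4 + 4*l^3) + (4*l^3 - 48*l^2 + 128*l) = l^5 + 4*l^4 + 8*l^3 - 48*l^2 + 128*l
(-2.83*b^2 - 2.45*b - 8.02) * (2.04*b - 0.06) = -5.7732*b^3 - 4.8282*b^2 - 16.2138*b + 0.4812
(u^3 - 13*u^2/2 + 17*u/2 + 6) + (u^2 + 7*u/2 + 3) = u^3 - 11*u^2/2 + 12*u + 9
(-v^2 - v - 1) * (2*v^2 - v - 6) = -2*v^4 - v^3 + 5*v^2 + 7*v + 6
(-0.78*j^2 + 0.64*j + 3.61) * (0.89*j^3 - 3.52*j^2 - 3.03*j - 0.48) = -0.6942*j^5 + 3.3152*j^4 + 3.3235*j^3 - 14.272*j^2 - 11.2455*j - 1.7328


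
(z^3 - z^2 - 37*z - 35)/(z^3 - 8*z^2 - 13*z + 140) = (z^2 + 6*z + 5)/(z^2 - z - 20)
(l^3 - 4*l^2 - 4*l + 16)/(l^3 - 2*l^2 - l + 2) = (l^2 - 2*l - 8)/(l^2 - 1)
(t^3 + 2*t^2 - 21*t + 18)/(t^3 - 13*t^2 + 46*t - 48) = (t^2 + 5*t - 6)/(t^2 - 10*t + 16)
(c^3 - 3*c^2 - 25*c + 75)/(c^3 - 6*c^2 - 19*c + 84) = (c^2 - 25)/(c^2 - 3*c - 28)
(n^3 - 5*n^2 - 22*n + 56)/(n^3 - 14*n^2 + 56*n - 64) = (n^2 - 3*n - 28)/(n^2 - 12*n + 32)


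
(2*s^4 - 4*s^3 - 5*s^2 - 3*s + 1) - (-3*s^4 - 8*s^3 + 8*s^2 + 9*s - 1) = 5*s^4 + 4*s^3 - 13*s^2 - 12*s + 2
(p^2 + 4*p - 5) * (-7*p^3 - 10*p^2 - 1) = -7*p^5 - 38*p^4 - 5*p^3 + 49*p^2 - 4*p + 5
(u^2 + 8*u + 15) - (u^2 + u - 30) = 7*u + 45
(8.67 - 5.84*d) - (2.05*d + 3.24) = 5.43 - 7.89*d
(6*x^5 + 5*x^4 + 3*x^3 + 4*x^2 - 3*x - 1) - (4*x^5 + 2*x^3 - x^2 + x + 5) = 2*x^5 + 5*x^4 + x^3 + 5*x^2 - 4*x - 6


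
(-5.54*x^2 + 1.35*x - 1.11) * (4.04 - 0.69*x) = 3.8226*x^3 - 23.3131*x^2 + 6.2199*x - 4.4844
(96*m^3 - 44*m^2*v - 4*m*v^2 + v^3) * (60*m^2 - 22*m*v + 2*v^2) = 5760*m^5 - 4752*m^4*v + 920*m^3*v^2 + 60*m^2*v^3 - 30*m*v^4 + 2*v^5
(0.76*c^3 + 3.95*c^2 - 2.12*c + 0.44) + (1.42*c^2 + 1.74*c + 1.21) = 0.76*c^3 + 5.37*c^2 - 0.38*c + 1.65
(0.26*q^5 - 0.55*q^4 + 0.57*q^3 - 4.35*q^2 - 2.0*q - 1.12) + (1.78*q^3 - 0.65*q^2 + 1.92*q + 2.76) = 0.26*q^5 - 0.55*q^4 + 2.35*q^3 - 5.0*q^2 - 0.0800000000000001*q + 1.64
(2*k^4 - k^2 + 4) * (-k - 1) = -2*k^5 - 2*k^4 + k^3 + k^2 - 4*k - 4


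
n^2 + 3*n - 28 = (n - 4)*(n + 7)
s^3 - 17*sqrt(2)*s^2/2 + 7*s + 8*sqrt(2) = (s - 8*sqrt(2))*(s - sqrt(2))*(s + sqrt(2)/2)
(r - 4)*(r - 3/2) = r^2 - 11*r/2 + 6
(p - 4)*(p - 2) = p^2 - 6*p + 8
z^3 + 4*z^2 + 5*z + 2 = (z + 1)^2*(z + 2)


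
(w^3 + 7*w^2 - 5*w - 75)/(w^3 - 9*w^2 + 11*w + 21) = (w^2 + 10*w + 25)/(w^2 - 6*w - 7)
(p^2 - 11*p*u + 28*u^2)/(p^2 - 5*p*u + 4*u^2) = (p - 7*u)/(p - u)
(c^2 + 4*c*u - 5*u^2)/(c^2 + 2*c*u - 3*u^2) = (c + 5*u)/(c + 3*u)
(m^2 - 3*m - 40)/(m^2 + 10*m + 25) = (m - 8)/(m + 5)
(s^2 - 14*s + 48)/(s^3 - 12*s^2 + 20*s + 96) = 1/(s + 2)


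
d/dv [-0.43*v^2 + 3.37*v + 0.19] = 3.37 - 0.86*v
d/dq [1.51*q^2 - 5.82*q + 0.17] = 3.02*q - 5.82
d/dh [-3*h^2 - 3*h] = -6*h - 3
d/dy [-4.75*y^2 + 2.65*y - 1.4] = 2.65 - 9.5*y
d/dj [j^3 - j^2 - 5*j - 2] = 3*j^2 - 2*j - 5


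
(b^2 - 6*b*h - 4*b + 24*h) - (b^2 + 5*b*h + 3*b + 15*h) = -11*b*h - 7*b + 9*h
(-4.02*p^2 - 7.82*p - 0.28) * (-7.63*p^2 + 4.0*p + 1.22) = 30.6726*p^4 + 43.5866*p^3 - 34.048*p^2 - 10.6604*p - 0.3416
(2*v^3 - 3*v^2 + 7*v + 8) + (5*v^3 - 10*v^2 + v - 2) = 7*v^3 - 13*v^2 + 8*v + 6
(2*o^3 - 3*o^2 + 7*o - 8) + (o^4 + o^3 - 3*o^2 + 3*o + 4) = o^4 + 3*o^3 - 6*o^2 + 10*o - 4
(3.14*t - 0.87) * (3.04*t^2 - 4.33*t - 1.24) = 9.5456*t^3 - 16.241*t^2 - 0.1265*t + 1.0788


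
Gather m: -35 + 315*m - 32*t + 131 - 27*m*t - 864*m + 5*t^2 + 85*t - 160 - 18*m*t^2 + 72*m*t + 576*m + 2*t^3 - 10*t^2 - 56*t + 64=m*(-18*t^2 + 45*t + 27) + 2*t^3 - 5*t^2 - 3*t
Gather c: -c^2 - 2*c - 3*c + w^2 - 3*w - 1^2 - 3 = -c^2 - 5*c + w^2 - 3*w - 4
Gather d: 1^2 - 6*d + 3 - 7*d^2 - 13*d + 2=-7*d^2 - 19*d + 6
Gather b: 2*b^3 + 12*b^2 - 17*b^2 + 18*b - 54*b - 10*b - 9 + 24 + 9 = 2*b^3 - 5*b^2 - 46*b + 24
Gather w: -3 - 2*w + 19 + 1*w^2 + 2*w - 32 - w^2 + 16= 0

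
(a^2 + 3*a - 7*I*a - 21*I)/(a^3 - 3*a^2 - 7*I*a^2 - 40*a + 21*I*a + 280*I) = (a + 3)/(a^2 - 3*a - 40)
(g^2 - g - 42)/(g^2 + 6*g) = (g - 7)/g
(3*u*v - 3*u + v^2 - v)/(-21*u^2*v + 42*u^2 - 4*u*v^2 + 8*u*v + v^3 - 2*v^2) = (1 - v)/(7*u*v - 14*u - v^2 + 2*v)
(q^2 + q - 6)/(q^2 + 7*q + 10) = (q^2 + q - 6)/(q^2 + 7*q + 10)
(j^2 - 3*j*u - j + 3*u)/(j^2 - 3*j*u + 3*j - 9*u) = (j - 1)/(j + 3)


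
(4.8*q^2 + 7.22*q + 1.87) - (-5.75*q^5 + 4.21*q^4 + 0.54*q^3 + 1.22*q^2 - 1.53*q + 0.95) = 5.75*q^5 - 4.21*q^4 - 0.54*q^3 + 3.58*q^2 + 8.75*q + 0.92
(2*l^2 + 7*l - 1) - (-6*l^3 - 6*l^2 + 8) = 6*l^3 + 8*l^2 + 7*l - 9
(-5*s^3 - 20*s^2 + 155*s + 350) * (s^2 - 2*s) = -5*s^5 - 10*s^4 + 195*s^3 + 40*s^2 - 700*s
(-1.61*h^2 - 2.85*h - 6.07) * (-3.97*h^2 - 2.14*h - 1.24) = 6.3917*h^4 + 14.7599*h^3 + 32.1933*h^2 + 16.5238*h + 7.5268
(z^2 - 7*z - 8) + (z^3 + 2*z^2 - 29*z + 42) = z^3 + 3*z^2 - 36*z + 34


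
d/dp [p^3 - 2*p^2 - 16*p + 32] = 3*p^2 - 4*p - 16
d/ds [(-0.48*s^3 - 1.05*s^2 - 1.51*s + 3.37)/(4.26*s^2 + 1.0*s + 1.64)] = (-2.0448*s^4 - 0.959999999999999*s^3 + 3.021*s^2 - 32.1564*s - 5.8464)/(18.1476*s^4 + 8.52*s^3 + 14.9728*s^2 + 3.28*s + 2.6896)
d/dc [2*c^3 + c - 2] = 6*c^2 + 1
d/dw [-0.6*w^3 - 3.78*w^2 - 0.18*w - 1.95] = -1.8*w^2 - 7.56*w - 0.18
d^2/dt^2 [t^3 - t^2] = 6*t - 2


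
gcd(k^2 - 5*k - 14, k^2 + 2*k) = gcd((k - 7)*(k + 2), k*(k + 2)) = k + 2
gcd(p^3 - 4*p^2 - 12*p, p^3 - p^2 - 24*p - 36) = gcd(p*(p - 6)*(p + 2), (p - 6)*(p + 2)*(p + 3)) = p^2 - 4*p - 12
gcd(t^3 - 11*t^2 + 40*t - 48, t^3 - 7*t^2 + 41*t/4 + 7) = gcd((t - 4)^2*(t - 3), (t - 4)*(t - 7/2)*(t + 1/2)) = t - 4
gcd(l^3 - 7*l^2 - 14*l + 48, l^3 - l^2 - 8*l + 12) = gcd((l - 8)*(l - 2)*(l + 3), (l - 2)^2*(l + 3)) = l^2 + l - 6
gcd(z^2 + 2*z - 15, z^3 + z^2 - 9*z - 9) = z - 3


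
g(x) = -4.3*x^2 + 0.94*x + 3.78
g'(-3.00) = 26.74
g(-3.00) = -37.74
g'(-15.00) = 129.94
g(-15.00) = -977.82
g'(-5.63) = 49.36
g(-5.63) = -137.81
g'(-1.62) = 14.87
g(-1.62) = -9.03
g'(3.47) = -28.90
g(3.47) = -44.73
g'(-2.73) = 24.42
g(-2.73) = -30.83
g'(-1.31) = 12.21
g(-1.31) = -4.83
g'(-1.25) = 11.69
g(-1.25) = -4.11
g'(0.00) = 0.94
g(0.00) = 3.78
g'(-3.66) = 32.42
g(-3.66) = -57.26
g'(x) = 0.94 - 8.6*x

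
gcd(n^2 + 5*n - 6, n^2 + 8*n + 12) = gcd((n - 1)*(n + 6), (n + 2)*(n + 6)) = n + 6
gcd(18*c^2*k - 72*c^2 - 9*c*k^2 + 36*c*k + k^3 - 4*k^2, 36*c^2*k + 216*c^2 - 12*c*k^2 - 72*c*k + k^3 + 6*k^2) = 6*c - k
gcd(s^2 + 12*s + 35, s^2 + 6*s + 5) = s + 5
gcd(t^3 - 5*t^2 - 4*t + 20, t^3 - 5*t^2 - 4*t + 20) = t^3 - 5*t^2 - 4*t + 20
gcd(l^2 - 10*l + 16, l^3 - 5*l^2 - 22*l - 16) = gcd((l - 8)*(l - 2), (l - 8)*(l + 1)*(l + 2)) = l - 8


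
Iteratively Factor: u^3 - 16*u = (u)*(u^2 - 16) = u*(u - 4)*(u + 4)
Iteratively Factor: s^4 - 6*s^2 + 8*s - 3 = (s - 1)*(s^3 + s^2 - 5*s + 3) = (s - 1)^2*(s^2 + 2*s - 3) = (s - 1)^2*(s + 3)*(s - 1)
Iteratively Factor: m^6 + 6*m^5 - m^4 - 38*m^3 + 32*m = (m - 2)*(m^5 + 8*m^4 + 15*m^3 - 8*m^2 - 16*m) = m*(m - 2)*(m^4 + 8*m^3 + 15*m^2 - 8*m - 16) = m*(m - 2)*(m + 4)*(m^3 + 4*m^2 - m - 4) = m*(m - 2)*(m - 1)*(m + 4)*(m^2 + 5*m + 4) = m*(m - 2)*(m - 1)*(m + 1)*(m + 4)*(m + 4)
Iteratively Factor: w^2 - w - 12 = (w - 4)*(w + 3)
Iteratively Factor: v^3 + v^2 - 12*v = (v + 4)*(v^2 - 3*v) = v*(v + 4)*(v - 3)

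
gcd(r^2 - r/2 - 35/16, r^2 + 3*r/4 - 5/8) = r + 5/4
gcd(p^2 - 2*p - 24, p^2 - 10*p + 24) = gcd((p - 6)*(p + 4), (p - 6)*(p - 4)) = p - 6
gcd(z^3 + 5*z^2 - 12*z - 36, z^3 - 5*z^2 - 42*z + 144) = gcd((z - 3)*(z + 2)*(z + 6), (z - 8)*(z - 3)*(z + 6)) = z^2 + 3*z - 18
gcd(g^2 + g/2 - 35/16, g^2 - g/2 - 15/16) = g - 5/4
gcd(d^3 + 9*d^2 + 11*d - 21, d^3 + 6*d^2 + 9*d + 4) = 1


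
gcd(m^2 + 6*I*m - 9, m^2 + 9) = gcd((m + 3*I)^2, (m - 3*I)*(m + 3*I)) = m + 3*I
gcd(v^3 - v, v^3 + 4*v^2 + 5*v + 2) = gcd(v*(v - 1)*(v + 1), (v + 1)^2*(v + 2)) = v + 1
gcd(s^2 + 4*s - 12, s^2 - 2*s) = s - 2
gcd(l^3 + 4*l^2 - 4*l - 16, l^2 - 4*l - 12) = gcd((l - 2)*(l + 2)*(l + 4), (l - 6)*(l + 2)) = l + 2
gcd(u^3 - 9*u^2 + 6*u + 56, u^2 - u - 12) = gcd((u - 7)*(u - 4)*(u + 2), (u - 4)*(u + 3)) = u - 4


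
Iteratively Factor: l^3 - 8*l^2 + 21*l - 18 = (l - 3)*(l^2 - 5*l + 6) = (l - 3)^2*(l - 2)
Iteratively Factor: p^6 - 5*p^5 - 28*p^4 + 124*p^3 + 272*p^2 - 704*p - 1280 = (p - 4)*(p^5 - p^4 - 32*p^3 - 4*p^2 + 256*p + 320) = (p - 4)*(p + 2)*(p^4 - 3*p^3 - 26*p^2 + 48*p + 160) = (p - 5)*(p - 4)*(p + 2)*(p^3 + 2*p^2 - 16*p - 32) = (p - 5)*(p - 4)^2*(p + 2)*(p^2 + 6*p + 8) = (p - 5)*(p - 4)^2*(p + 2)^2*(p + 4)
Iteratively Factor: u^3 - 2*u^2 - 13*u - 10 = (u + 1)*(u^2 - 3*u - 10) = (u - 5)*(u + 1)*(u + 2)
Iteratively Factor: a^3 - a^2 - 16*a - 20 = (a + 2)*(a^2 - 3*a - 10) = (a + 2)^2*(a - 5)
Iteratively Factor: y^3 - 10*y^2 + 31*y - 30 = (y - 5)*(y^2 - 5*y + 6) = (y - 5)*(y - 2)*(y - 3)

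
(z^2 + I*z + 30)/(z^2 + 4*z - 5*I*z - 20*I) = (z + 6*I)/(z + 4)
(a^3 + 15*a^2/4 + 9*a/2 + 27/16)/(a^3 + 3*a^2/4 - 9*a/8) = (8*a^2 + 18*a + 9)/(2*a*(4*a - 3))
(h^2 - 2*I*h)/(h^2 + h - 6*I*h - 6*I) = h*(h - 2*I)/(h^2 + h - 6*I*h - 6*I)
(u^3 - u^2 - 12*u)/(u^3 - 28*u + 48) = u*(u + 3)/(u^2 + 4*u - 12)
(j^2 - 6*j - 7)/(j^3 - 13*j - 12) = (j - 7)/(j^2 - j - 12)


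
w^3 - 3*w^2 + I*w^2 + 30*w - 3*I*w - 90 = (w - 3)*(w - 5*I)*(w + 6*I)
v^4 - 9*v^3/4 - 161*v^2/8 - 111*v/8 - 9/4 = (v - 6)*(v + 1/4)*(v + 1/2)*(v + 3)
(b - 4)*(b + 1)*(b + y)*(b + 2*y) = b^4 + 3*b^3*y - 3*b^3 + 2*b^2*y^2 - 9*b^2*y - 4*b^2 - 6*b*y^2 - 12*b*y - 8*y^2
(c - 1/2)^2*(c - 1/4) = c^3 - 5*c^2/4 + c/2 - 1/16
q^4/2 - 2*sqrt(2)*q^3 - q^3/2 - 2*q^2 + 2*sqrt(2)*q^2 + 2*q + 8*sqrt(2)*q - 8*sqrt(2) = (q/2 + 1)*(q - 2)*(q - 1)*(q - 4*sqrt(2))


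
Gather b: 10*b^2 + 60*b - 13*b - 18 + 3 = 10*b^2 + 47*b - 15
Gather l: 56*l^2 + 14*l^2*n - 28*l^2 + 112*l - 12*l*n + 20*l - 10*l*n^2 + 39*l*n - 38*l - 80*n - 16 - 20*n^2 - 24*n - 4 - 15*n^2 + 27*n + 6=l^2*(14*n + 28) + l*(-10*n^2 + 27*n + 94) - 35*n^2 - 77*n - 14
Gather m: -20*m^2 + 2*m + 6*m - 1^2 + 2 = -20*m^2 + 8*m + 1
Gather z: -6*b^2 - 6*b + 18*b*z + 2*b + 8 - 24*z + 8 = -6*b^2 - 4*b + z*(18*b - 24) + 16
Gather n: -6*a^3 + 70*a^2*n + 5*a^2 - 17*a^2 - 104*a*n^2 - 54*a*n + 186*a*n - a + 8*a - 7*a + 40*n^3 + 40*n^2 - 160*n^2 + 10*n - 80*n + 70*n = -6*a^3 - 12*a^2 + 40*n^3 + n^2*(-104*a - 120) + n*(70*a^2 + 132*a)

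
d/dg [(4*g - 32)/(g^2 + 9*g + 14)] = 4*(-g^2 + 16*g + 86)/(g^4 + 18*g^3 + 109*g^2 + 252*g + 196)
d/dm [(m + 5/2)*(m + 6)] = 2*m + 17/2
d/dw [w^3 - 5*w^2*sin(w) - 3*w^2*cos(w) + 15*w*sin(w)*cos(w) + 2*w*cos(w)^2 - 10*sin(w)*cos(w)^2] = 3*w^2*sin(w) - 5*w^2*cos(w) + 3*w^2 - 10*w*sin(w) - 2*w*sin(2*w) - 6*w*cos(w) + 15*w*cos(2*w) + 15*sin(2*w)/2 - 5*cos(w)/2 + cos(2*w) - 15*cos(3*w)/2 + 1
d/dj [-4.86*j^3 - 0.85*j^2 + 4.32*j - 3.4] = -14.58*j^2 - 1.7*j + 4.32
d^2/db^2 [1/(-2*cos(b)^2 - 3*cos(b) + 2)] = (16*sin(b)^4 - 33*sin(b)^2 - 33*cos(b)/2 + 9*cos(3*b)/2 - 9)/(-2*sin(b)^2 + 3*cos(b))^3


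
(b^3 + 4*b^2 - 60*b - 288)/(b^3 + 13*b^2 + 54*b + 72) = (b^2 - 2*b - 48)/(b^2 + 7*b + 12)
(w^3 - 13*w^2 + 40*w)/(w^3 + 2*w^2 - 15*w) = (w^2 - 13*w + 40)/(w^2 + 2*w - 15)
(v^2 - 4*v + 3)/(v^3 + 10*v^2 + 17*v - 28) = (v - 3)/(v^2 + 11*v + 28)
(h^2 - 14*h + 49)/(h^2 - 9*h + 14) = (h - 7)/(h - 2)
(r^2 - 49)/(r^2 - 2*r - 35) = (r + 7)/(r + 5)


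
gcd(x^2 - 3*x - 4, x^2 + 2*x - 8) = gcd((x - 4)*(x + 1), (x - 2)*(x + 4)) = 1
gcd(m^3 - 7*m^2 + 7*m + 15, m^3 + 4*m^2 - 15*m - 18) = m^2 - 2*m - 3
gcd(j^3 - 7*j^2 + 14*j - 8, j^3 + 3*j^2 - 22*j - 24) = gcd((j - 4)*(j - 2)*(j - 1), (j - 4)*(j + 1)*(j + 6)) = j - 4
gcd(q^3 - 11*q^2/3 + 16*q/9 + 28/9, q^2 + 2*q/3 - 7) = q - 7/3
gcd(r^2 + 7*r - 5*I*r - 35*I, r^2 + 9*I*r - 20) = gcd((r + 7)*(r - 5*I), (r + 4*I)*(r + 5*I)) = 1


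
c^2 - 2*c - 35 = (c - 7)*(c + 5)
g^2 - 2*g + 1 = (g - 1)^2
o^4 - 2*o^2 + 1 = (o - 1)^2*(o + 1)^2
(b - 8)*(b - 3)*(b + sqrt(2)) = b^3 - 11*b^2 + sqrt(2)*b^2 - 11*sqrt(2)*b + 24*b + 24*sqrt(2)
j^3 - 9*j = j*(j - 3)*(j + 3)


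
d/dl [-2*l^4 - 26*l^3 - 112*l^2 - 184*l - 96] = -8*l^3 - 78*l^2 - 224*l - 184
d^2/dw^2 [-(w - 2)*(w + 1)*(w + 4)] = -6*w - 6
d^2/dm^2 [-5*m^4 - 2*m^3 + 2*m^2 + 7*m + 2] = -60*m^2 - 12*m + 4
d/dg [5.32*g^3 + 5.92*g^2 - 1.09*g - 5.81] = 15.96*g^2 + 11.84*g - 1.09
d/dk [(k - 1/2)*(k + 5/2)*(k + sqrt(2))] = 3*k^2 + 2*sqrt(2)*k + 4*k - 5/4 + 2*sqrt(2)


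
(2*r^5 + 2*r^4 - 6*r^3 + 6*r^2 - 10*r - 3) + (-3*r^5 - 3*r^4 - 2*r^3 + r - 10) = -r^5 - r^4 - 8*r^3 + 6*r^2 - 9*r - 13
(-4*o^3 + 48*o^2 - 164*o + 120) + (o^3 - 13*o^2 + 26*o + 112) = -3*o^3 + 35*o^2 - 138*o + 232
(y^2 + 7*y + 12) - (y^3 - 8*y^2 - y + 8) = -y^3 + 9*y^2 + 8*y + 4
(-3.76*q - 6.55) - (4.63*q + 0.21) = -8.39*q - 6.76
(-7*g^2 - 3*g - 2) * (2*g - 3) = -14*g^3 + 15*g^2 + 5*g + 6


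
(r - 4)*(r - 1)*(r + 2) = r^3 - 3*r^2 - 6*r + 8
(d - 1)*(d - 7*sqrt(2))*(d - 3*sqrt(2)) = d^3 - 10*sqrt(2)*d^2 - d^2 + 10*sqrt(2)*d + 42*d - 42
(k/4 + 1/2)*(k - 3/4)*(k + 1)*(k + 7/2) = k^4/4 + 23*k^3/16 + 61*k^2/32 - 19*k/32 - 21/16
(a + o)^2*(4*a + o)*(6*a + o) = 24*a^4 + 58*a^3*o + 45*a^2*o^2 + 12*a*o^3 + o^4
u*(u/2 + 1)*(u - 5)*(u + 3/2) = u^4/2 - 3*u^3/4 - 29*u^2/4 - 15*u/2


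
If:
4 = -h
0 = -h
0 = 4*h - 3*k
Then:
No Solution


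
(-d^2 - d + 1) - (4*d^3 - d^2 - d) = 1 - 4*d^3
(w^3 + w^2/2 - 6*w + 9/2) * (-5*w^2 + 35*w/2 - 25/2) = -5*w^5 + 15*w^4 + 105*w^3/4 - 535*w^2/4 + 615*w/4 - 225/4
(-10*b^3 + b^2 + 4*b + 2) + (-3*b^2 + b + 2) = -10*b^3 - 2*b^2 + 5*b + 4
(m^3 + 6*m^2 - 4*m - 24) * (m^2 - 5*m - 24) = m^5 + m^4 - 58*m^3 - 148*m^2 + 216*m + 576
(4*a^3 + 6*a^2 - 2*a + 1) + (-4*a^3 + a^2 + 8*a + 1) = 7*a^2 + 6*a + 2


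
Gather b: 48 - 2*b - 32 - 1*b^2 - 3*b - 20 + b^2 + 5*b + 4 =0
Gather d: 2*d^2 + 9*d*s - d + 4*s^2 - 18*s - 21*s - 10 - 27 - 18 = 2*d^2 + d*(9*s - 1) + 4*s^2 - 39*s - 55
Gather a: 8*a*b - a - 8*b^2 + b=a*(8*b - 1) - 8*b^2 + b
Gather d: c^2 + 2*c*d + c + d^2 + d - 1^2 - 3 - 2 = c^2 + c + d^2 + d*(2*c + 1) - 6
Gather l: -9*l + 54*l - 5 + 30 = 45*l + 25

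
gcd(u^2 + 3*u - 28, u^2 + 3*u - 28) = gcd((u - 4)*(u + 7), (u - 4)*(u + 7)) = u^2 + 3*u - 28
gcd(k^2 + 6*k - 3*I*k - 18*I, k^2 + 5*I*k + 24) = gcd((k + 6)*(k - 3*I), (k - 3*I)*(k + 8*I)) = k - 3*I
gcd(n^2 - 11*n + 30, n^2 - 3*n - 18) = n - 6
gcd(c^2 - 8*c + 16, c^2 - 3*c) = 1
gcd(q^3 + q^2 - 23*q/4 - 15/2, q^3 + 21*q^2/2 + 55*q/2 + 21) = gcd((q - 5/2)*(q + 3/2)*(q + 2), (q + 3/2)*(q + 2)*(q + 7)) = q^2 + 7*q/2 + 3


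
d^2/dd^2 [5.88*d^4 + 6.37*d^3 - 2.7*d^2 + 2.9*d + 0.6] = 70.56*d^2 + 38.22*d - 5.4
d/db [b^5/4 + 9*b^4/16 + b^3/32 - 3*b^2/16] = b*(40*b^3 + 72*b^2 + 3*b - 12)/32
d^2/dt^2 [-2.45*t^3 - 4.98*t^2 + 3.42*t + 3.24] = -14.7*t - 9.96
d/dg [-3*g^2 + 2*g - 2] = 2 - 6*g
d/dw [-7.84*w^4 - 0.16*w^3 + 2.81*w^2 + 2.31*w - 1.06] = -31.36*w^3 - 0.48*w^2 + 5.62*w + 2.31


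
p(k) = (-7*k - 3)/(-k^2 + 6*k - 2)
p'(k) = (-7*k - 3)*(2*k - 6)/(-k^2 + 6*k - 2)^2 - 7/(-k^2 + 6*k - 2) = (-7*k^2 - 6*k + 32)/(k^4 - 12*k^3 + 40*k^2 - 24*k + 4)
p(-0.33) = 0.17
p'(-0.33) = 1.99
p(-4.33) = -0.58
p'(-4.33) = -0.03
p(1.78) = -2.80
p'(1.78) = -0.03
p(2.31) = -2.94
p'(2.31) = -0.45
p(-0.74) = -0.31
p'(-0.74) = 0.67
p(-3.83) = -0.60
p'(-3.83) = -0.03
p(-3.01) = -0.62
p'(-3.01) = -0.02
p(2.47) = -3.02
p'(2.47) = -0.57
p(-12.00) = -0.37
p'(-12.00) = -0.02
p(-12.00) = -0.37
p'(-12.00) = -0.02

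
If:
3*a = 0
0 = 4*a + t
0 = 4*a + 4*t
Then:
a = 0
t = 0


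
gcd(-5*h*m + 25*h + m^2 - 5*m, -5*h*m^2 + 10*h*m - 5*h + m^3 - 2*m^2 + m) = 5*h - m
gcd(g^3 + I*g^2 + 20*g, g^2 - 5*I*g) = g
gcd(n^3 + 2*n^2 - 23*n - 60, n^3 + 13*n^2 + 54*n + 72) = n^2 + 7*n + 12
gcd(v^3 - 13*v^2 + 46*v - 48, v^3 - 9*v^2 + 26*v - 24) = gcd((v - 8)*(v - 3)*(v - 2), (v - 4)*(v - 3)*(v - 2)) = v^2 - 5*v + 6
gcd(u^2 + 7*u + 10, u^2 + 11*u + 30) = u + 5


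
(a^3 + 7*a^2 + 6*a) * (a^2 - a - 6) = a^5 + 6*a^4 - 7*a^3 - 48*a^2 - 36*a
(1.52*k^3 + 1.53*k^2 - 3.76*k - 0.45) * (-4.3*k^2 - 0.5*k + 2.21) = -6.536*k^5 - 7.339*k^4 + 18.7622*k^3 + 7.1963*k^2 - 8.0846*k - 0.9945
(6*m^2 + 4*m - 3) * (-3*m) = -18*m^3 - 12*m^2 + 9*m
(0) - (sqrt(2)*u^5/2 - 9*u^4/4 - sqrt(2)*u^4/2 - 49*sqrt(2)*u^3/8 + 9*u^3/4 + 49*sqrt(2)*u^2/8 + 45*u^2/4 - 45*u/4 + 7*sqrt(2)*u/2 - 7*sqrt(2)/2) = -sqrt(2)*u^5/2 + sqrt(2)*u^4/2 + 9*u^4/4 - 9*u^3/4 + 49*sqrt(2)*u^3/8 - 45*u^2/4 - 49*sqrt(2)*u^2/8 - 7*sqrt(2)*u/2 + 45*u/4 + 7*sqrt(2)/2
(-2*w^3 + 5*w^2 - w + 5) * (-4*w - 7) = 8*w^4 - 6*w^3 - 31*w^2 - 13*w - 35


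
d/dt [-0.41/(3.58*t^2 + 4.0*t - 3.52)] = (2.9356*t + 1.64)/(3.58*t^2 + 4.0*t - 3.52)^2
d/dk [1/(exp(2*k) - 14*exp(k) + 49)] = 2*(7 - exp(k))*exp(k)/(exp(2*k) - 14*exp(k) + 49)^2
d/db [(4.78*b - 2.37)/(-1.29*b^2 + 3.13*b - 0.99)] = (6.1662*b^2 - 6.1146*b + 2.6859)/(1.6641*b^4 - 8.0754*b^3 + 12.3511*b^2 - 6.1974*b + 0.9801)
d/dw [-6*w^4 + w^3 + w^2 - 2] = w*(-24*w^2 + 3*w + 2)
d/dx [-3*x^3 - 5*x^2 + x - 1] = -9*x^2 - 10*x + 1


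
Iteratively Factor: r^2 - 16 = (r - 4)*(r + 4)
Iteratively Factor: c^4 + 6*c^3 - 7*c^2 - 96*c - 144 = (c - 4)*(c^3 + 10*c^2 + 33*c + 36) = (c - 4)*(c + 3)*(c^2 + 7*c + 12) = (c - 4)*(c + 3)*(c + 4)*(c + 3)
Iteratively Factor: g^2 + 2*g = (g)*(g + 2)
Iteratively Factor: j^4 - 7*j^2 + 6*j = (j - 2)*(j^3 + 2*j^2 - 3*j) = (j - 2)*(j - 1)*(j^2 + 3*j) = (j - 2)*(j - 1)*(j + 3)*(j)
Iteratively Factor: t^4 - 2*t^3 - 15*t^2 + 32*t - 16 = (t + 4)*(t^3 - 6*t^2 + 9*t - 4) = (t - 4)*(t + 4)*(t^2 - 2*t + 1) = (t - 4)*(t - 1)*(t + 4)*(t - 1)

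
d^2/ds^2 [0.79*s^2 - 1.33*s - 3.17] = 1.58000000000000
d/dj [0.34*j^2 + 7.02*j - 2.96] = 0.68*j + 7.02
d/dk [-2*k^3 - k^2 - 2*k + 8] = -6*k^2 - 2*k - 2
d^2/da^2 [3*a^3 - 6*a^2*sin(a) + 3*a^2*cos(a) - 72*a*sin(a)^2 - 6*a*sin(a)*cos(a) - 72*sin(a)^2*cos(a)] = 6*a^2*sin(a) - 3*a^2*cos(a) - 12*a*sin(a) + 12*a*sin(2*a) - 24*a*cos(a) - 144*a*cos(2*a) + 18*a - 12*sin(a) - 144*sin(2*a) + 24*cos(a) - 12*cos(2*a) - 162*cos(3*a)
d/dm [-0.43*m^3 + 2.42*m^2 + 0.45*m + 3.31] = -1.29*m^2 + 4.84*m + 0.45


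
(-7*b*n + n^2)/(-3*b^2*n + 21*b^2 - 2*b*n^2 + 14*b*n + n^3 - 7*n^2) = n*(7*b - n)/(3*b^2*n - 21*b^2 + 2*b*n^2 - 14*b*n - n^3 + 7*n^2)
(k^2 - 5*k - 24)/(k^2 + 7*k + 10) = (k^2 - 5*k - 24)/(k^2 + 7*k + 10)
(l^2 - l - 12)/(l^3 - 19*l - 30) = (l - 4)/(l^2 - 3*l - 10)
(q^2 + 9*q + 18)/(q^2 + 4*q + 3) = (q + 6)/(q + 1)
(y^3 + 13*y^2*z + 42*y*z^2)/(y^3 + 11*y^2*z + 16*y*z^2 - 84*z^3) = y/(y - 2*z)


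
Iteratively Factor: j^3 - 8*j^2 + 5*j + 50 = (j - 5)*(j^2 - 3*j - 10) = (j - 5)*(j + 2)*(j - 5)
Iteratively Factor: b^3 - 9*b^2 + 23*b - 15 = (b - 1)*(b^2 - 8*b + 15) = (b - 3)*(b - 1)*(b - 5)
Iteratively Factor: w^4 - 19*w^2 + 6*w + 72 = (w + 4)*(w^3 - 4*w^2 - 3*w + 18) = (w + 2)*(w + 4)*(w^2 - 6*w + 9) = (w - 3)*(w + 2)*(w + 4)*(w - 3)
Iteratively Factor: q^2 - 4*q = (q - 4)*(q)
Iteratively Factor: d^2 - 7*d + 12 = (d - 3)*(d - 4)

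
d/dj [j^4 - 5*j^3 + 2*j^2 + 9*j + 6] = 4*j^3 - 15*j^2 + 4*j + 9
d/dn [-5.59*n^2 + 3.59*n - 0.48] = 3.59 - 11.18*n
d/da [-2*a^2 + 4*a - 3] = 4 - 4*a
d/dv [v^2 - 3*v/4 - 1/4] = 2*v - 3/4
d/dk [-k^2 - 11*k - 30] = -2*k - 11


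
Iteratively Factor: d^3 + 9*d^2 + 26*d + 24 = (d + 3)*(d^2 + 6*d + 8) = (d + 3)*(d + 4)*(d + 2)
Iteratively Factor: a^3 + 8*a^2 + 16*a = (a + 4)*(a^2 + 4*a) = a*(a + 4)*(a + 4)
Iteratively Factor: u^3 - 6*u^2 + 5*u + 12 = (u + 1)*(u^2 - 7*u + 12) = (u - 3)*(u + 1)*(u - 4)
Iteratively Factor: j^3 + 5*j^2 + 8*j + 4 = (j + 2)*(j^2 + 3*j + 2) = (j + 2)^2*(j + 1)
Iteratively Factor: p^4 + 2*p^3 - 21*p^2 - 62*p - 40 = (p + 2)*(p^3 - 21*p - 20) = (p + 2)*(p + 4)*(p^2 - 4*p - 5) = (p + 1)*(p + 2)*(p + 4)*(p - 5)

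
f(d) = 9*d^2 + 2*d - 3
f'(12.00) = 218.00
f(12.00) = 1317.00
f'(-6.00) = -106.00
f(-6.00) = 309.00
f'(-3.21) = -55.78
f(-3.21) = 83.32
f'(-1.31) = -21.58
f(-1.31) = 9.82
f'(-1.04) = -16.72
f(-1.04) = 4.65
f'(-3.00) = -52.00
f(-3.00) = 72.00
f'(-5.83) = -102.94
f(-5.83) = 291.24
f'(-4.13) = -72.34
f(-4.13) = 142.25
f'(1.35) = 26.30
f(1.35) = 16.10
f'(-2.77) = -47.86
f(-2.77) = 60.52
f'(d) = 18*d + 2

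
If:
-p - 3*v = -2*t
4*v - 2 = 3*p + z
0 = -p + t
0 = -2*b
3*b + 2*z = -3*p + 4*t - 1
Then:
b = 0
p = -9/13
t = -9/13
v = -3/13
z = -11/13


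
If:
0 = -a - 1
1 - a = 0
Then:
No Solution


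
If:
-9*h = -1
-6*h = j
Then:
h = 1/9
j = -2/3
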